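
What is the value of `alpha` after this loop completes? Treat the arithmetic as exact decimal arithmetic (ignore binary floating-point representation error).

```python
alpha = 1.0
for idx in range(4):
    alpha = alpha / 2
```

Let's trace through this code step by step.

Initialize: alpha = 1.0
Entering loop: for idx in range(4):
After iteration 1: idx = 0, alpha = 0.5
After iteration 2: idx = 1, alpha = 0.25
After iteration 3: idx = 2, alpha = 0.125
After iteration 4: idx = 3, alpha = 0.0625
Loop ends.

Final answer: 0.0625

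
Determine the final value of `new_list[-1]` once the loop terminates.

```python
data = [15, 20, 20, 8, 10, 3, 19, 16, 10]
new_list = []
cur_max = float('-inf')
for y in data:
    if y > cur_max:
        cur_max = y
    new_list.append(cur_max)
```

Let's trace through this code step by step.

Initialize: data = [15, 20, 20, 8, 10, 3, 19, 16, 10]
Initialize: new_list = []
Initialize: cur_max = -inf
Entering loop: for y in data:
After iteration 1: y = 15, new_list = [15], cur_max = 15
After iteration 2: y = 20, new_list = [15, 20], cur_max = 20
After iteration 3: y = 20, new_list = [15, 20, 20], cur_max = 20
After iteration 4: y = 8, new_list = [15, 20, 20, 20], cur_max = 20
After iteration 5: y = 10, new_list = [15, 20, 20, 20, 20], cur_max = 20
After iteration 6: y = 3, new_list = [15, 20, 20, 20, 20, 20], cur_max = 20
After iteration 7: y = 19, new_list = [15, 20, 20, 20, 20, 20, 20], cur_max = 20
After iteration 8: y = 16, new_list = [15, 20, 20, 20, 20, 20, 20, 20], cur_max = 20
After iteration 9: y = 10, new_list = [15, 20, 20, 20, 20, 20, 20, 20, 20], cur_max = 20
Loop ends.
new_list[-1] = 20

Final answer: 20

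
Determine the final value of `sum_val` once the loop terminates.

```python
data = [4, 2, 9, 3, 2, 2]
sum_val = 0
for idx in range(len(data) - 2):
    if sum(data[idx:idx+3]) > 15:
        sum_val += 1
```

Let's trace through this code step by step.

Initialize: data = [4, 2, 9, 3, 2, 2]
Initialize: sum_val = 0
Entering loop: for idx in range(len(data) - 2):
After iteration 1: idx = 0, sum_val = 0
After iteration 2: idx = 1, sum_val = 0
After iteration 3: idx = 2, sum_val = 0
After iteration 4: idx = 3, sum_val = 0
Loop ends.

Final answer: 0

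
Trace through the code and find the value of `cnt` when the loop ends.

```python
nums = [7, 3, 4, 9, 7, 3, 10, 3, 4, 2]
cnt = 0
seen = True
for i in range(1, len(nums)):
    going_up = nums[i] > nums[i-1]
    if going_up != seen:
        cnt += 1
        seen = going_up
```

Let's trace through this code step by step.

Initialize: nums = [7, 3, 4, 9, 7, 3, 10, 3, 4, 2]
Initialize: cnt = 0
Initialize: seen = True
Entering loop: for i in range(1, len(nums)):
After iteration 1: i = 1, cnt = 1, seen = False, going_up = False
After iteration 2: i = 2, cnt = 2, seen = True, going_up = True
After iteration 3: i = 3, cnt = 2, seen = True, going_up = True
After iteration 4: i = 4, cnt = 3, seen = False, going_up = False
After iteration 5: i = 5, cnt = 3, seen = False, going_up = False
After iteration 6: i = 6, cnt = 4, seen = True, going_up = True
After iteration 7: i = 7, cnt = 5, seen = False, going_up = False
After iteration 8: i = 8, cnt = 6, seen = True, going_up = True
After iteration 9: i = 9, cnt = 7, seen = False, going_up = False
Loop ends.

Final answer: 7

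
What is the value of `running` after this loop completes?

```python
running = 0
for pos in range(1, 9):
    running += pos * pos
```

Let's trace through this code step by step.

Initialize: running = 0
Entering loop: for pos in range(1, 9):
After iteration 1: pos = 1, running = 1
After iteration 2: pos = 2, running = 5
After iteration 3: pos = 3, running = 14
After iteration 4: pos = 4, running = 30
After iteration 5: pos = 5, running = 55
After iteration 6: pos = 6, running = 91
After iteration 7: pos = 7, running = 140
After iteration 8: pos = 8, running = 204
Loop ends.

Final answer: 204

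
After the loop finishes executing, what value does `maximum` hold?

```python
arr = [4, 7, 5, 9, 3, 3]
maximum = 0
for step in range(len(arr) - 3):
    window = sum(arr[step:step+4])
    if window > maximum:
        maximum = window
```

Let's trace through this code step by step.

Initialize: arr = [4, 7, 5, 9, 3, 3]
Initialize: maximum = 0
Entering loop: for step in range(len(arr) - 3):
After iteration 1: step = 0, maximum = 25, window = 25
After iteration 2: step = 1, maximum = 25, window = 24
After iteration 3: step = 2, maximum = 25, window = 20
Loop ends.

Final answer: 25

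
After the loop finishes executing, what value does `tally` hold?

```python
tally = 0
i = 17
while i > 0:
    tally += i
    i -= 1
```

Let's trace through this code step by step.

Initialize: tally = 0
Initialize: i = 17
Entering loop: while i > 0:
After iteration 1: tally = 17, i = 16
After iteration 2: tally = 33, i = 15
After iteration 3: tally = 48, i = 14
After iteration 4: tally = 62, i = 13
After iteration 5: tally = 75, i = 12
After iteration 6: tally = 87, i = 11
After iteration 7: tally = 98, i = 10
After iteration 8: tally = 108, i = 9
After iteration 9: tally = 117, i = 8
After iteration 10: tally = 125, i = 7
After iteration 11: tally = 132, i = 6
After iteration 12: tally = 138, i = 5
After iteration 13: tally = 143, i = 4
After iteration 14: tally = 147, i = 3
After iteration 15: tally = 150, i = 2
After iteration 16: tally = 152, i = 1
After iteration 17: tally = 153, i = 0
Loop ends.

Final answer: 153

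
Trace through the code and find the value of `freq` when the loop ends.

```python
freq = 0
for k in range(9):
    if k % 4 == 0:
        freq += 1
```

Let's trace through this code step by step.

Initialize: freq = 0
Entering loop: for k in range(9):
After iteration 1: k = 0, freq = 1
After iteration 2: k = 1, freq = 1
After iteration 3: k = 2, freq = 1
After iteration 4: k = 3, freq = 1
After iteration 5: k = 4, freq = 2
After iteration 6: k = 5, freq = 2
After iteration 7: k = 6, freq = 2
After iteration 8: k = 7, freq = 2
After iteration 9: k = 8, freq = 3
Loop ends.

Final answer: 3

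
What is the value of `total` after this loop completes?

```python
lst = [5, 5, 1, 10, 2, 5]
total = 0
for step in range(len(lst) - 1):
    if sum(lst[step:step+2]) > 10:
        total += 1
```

Let's trace through this code step by step.

Initialize: lst = [5, 5, 1, 10, 2, 5]
Initialize: total = 0
Entering loop: for step in range(len(lst) - 1):
After iteration 1: step = 0, total = 0
After iteration 2: step = 1, total = 0
After iteration 3: step = 2, total = 1
After iteration 4: step = 3, total = 2
After iteration 5: step = 4, total = 2
Loop ends.

Final answer: 2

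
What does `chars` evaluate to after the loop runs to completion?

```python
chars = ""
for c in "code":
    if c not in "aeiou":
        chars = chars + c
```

Let's trace through this code step by step.

Initialize: chars = ''
Entering loop: for c in "code":
After iteration 1: c = 'c', chars = 'c'
After iteration 2: c = 'o', chars = 'c'
After iteration 3: c = 'd', chars = 'cd'
After iteration 4: c = 'e', chars = 'cd'
Loop ends.

Final answer: 'cd'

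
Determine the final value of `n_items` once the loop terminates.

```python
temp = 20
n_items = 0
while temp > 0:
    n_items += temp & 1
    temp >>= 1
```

Let's trace through this code step by step.

Initialize: temp = 20
Initialize: n_items = 0
Entering loop: while temp > 0:
After iteration 1: temp = 10, n_items = 0
After iteration 2: temp = 5, n_items = 0
After iteration 3: temp = 2, n_items = 1
After iteration 4: temp = 1, n_items = 1
After iteration 5: temp = 0, n_items = 2
Loop ends.

Final answer: 2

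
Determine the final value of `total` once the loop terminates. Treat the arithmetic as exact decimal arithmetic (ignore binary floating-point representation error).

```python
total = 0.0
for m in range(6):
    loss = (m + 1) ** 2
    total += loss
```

Let's trace through this code step by step.

Initialize: total = 0.0
Entering loop: for m in range(6):
After iteration 1: m = 0, total = 1.0, loss = 1
After iteration 2: m = 1, total = 5.0, loss = 4
After iteration 3: m = 2, total = 14.0, loss = 9
After iteration 4: m = 3, total = 30.0, loss = 16
After iteration 5: m = 4, total = 55.0, loss = 25
After iteration 6: m = 5, total = 91.0, loss = 36
Loop ends.

Final answer: 91.0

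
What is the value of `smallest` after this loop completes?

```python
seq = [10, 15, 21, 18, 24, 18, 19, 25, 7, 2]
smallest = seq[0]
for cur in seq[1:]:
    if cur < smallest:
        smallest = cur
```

Let's trace through this code step by step.

Initialize: seq = [10, 15, 21, 18, 24, 18, 19, 25, 7, 2]
Initialize: smallest = 10
Entering loop: for cur in seq[1:]:
After iteration 1: cur = 15, smallest = 10
After iteration 2: cur = 21, smallest = 10
After iteration 3: cur = 18, smallest = 10
After iteration 4: cur = 24, smallest = 10
After iteration 5: cur = 18, smallest = 10
After iteration 6: cur = 19, smallest = 10
After iteration 7: cur = 25, smallest = 10
After iteration 8: cur = 7, smallest = 7
After iteration 9: cur = 2, smallest = 2
Loop ends.

Final answer: 2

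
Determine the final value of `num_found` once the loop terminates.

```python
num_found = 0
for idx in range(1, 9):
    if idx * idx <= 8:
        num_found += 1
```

Let's trace through this code step by step.

Initialize: num_found = 0
Entering loop: for idx in range(1, 9):
After iteration 1: idx = 1, num_found = 1
After iteration 2: idx = 2, num_found = 2
After iteration 3: idx = 3, num_found = 2
After iteration 4: idx = 4, num_found = 2
After iteration 5: idx = 5, num_found = 2
After iteration 6: idx = 6, num_found = 2
After iteration 7: idx = 7, num_found = 2
After iteration 8: idx = 8, num_found = 2
Loop ends.

Final answer: 2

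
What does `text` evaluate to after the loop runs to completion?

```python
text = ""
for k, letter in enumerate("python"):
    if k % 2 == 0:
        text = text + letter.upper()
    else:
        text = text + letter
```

Let's trace through this code step by step.

Initialize: text = ''
Entering loop: for k, letter in enumerate("python"):
After iteration 1: k = 0, letter = 'p', text = 'P'
After iteration 2: k = 1, letter = 'y', text = 'Py'
After iteration 3: k = 2, letter = 't', text = 'PyT'
After iteration 4: k = 3, letter = 'h', text = 'PyTh'
After iteration 5: k = 4, letter = 'o', text = 'PyThO'
After iteration 6: k = 5, letter = 'n', text = 'PyThOn'
Loop ends.

Final answer: 'PyThOn'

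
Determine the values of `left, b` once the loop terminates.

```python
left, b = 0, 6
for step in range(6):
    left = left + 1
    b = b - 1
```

Let's trace through this code step by step.

Initialize: left = 0
Initialize: b = 6
Entering loop: for step in range(6):
After iteration 1: step = 0, left = 1, b = 5
After iteration 2: step = 1, left = 2, b = 4
After iteration 3: step = 2, left = 3, b = 3
After iteration 4: step = 3, left = 4, b = 2
After iteration 5: step = 4, left = 5, b = 1
After iteration 6: step = 5, left = 6, b = 0
Loop ends.

Final answer: 6, 0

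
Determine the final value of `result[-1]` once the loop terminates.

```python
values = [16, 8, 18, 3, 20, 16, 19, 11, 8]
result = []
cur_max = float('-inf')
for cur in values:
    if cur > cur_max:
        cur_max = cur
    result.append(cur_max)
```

Let's trace through this code step by step.

Initialize: values = [16, 8, 18, 3, 20, 16, 19, 11, 8]
Initialize: result = []
Initialize: cur_max = -inf
Entering loop: for cur in values:
After iteration 1: cur = 16, result = [16], cur_max = 16
After iteration 2: cur = 8, result = [16, 16], cur_max = 16
After iteration 3: cur = 18, result = [16, 16, 18], cur_max = 18
After iteration 4: cur = 3, result = [16, 16, 18, 18], cur_max = 18
After iteration 5: cur = 20, result = [16, 16, 18, 18, 20], cur_max = 20
After iteration 6: cur = 16, result = [16, 16, 18, 18, 20, 20], cur_max = 20
After iteration 7: cur = 19, result = [16, 16, 18, 18, 20, 20, 20], cur_max = 20
After iteration 8: cur = 11, result = [16, 16, 18, 18, 20, 20, 20, 20], cur_max = 20
After iteration 9: cur = 8, result = [16, 16, 18, 18, 20, 20, 20, 20, 20], cur_max = 20
Loop ends.
result[-1] = 20

Final answer: 20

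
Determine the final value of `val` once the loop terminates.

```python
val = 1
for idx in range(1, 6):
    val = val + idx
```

Let's trace through this code step by step.

Initialize: val = 1
Entering loop: for idx in range(1, 6):
After iteration 1: idx = 1, val = 2
After iteration 2: idx = 2, val = 4
After iteration 3: idx = 3, val = 7
After iteration 4: idx = 4, val = 11
After iteration 5: idx = 5, val = 16
Loop ends.

Final answer: 16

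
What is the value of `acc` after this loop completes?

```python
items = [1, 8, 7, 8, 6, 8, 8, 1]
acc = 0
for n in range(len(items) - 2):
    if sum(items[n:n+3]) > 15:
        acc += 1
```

Let's trace through this code step by step.

Initialize: items = [1, 8, 7, 8, 6, 8, 8, 1]
Initialize: acc = 0
Entering loop: for n in range(len(items) - 2):
After iteration 1: n = 0, acc = 1
After iteration 2: n = 1, acc = 2
After iteration 3: n = 2, acc = 3
After iteration 4: n = 3, acc = 4
After iteration 5: n = 4, acc = 5
After iteration 6: n = 5, acc = 6
Loop ends.

Final answer: 6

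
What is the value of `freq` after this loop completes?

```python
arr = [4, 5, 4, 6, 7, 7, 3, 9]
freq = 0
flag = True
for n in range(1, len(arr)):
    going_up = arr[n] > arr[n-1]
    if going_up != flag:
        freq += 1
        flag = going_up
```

Let's trace through this code step by step.

Initialize: arr = [4, 5, 4, 6, 7, 7, 3, 9]
Initialize: freq = 0
Initialize: flag = True
Entering loop: for n in range(1, len(arr)):
After iteration 1: n = 1, freq = 0, flag = True, going_up = True
After iteration 2: n = 2, freq = 1, flag = False, going_up = False
After iteration 3: n = 3, freq = 2, flag = True, going_up = True
After iteration 4: n = 4, freq = 2, flag = True, going_up = True
After iteration 5: n = 5, freq = 3, flag = False, going_up = False
After iteration 6: n = 6, freq = 3, flag = False, going_up = False
After iteration 7: n = 7, freq = 4, flag = True, going_up = True
Loop ends.

Final answer: 4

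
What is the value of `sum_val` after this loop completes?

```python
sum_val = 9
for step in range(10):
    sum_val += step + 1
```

Let's trace through this code step by step.

Initialize: sum_val = 9
Entering loop: for step in range(10):
After iteration 1: step = 0, sum_val = 10
After iteration 2: step = 1, sum_val = 12
After iteration 3: step = 2, sum_val = 15
After iteration 4: step = 3, sum_val = 19
After iteration 5: step = 4, sum_val = 24
After iteration 6: step = 5, sum_val = 30
After iteration 7: step = 6, sum_val = 37
After iteration 8: step = 7, sum_val = 45
After iteration 9: step = 8, sum_val = 54
After iteration 10: step = 9, sum_val = 64
Loop ends.

Final answer: 64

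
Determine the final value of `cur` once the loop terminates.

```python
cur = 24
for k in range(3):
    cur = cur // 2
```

Let's trace through this code step by step.

Initialize: cur = 24
Entering loop: for k in range(3):
After iteration 1: k = 0, cur = 12
After iteration 2: k = 1, cur = 6
After iteration 3: k = 2, cur = 3
Loop ends.

Final answer: 3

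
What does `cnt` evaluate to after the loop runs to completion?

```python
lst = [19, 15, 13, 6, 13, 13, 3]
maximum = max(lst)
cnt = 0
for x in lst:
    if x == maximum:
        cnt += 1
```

Let's trace through this code step by step.

Initialize: lst = [19, 15, 13, 6, 13, 13, 3]
Initialize: maximum = 19
Initialize: cnt = 0
Entering loop: for x in lst:
After iteration 1: x = 19, cnt = 1
After iteration 2: x = 15, cnt = 1
After iteration 3: x = 13, cnt = 1
After iteration 4: x = 6, cnt = 1
After iteration 5: x = 13, cnt = 1
After iteration 6: x = 13, cnt = 1
After iteration 7: x = 3, cnt = 1
Loop ends.

Final answer: 1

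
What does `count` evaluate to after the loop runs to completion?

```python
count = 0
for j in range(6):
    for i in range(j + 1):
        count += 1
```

Let's trace through this code step by step.

Initialize: count = 0
Entering loop: for j in range(6):
After iteration 1: j = 0, count = 1, i = 0
After iteration 2: j = 1, count = 3, i = 1
After iteration 3: j = 2, count = 6, i = 2
After iteration 4: j = 3, count = 10, i = 3
After iteration 5: j = 4, count = 15, i = 4
After iteration 6: j = 5, count = 21, i = 5
Loop ends.

Final answer: 21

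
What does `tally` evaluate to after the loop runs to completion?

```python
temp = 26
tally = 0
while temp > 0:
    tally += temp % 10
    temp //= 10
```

Let's trace through this code step by step.

Initialize: temp = 26
Initialize: tally = 0
Entering loop: while temp > 0:
After iteration 1: temp = 2, tally = 6
After iteration 2: temp = 0, tally = 8
Loop ends.

Final answer: 8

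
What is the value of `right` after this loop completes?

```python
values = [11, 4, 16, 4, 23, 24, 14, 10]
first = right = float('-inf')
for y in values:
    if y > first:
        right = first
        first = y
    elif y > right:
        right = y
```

Let's trace through this code step by step.

Initialize: values = [11, 4, 16, 4, 23, 24, 14, 10]
Initialize: first = -inf
Initialize: right = -inf
Entering loop: for y in values:
After iteration 1: y = 11, first = 11, right = -inf
After iteration 2: y = 4, first = 11, right = 4
After iteration 3: y = 16, first = 16, right = 11
After iteration 4: y = 4, first = 16, right = 11
After iteration 5: y = 23, first = 23, right = 16
After iteration 6: y = 24, first = 24, right = 23
After iteration 7: y = 14, first = 24, right = 23
After iteration 8: y = 10, first = 24, right = 23
Loop ends.

Final answer: 23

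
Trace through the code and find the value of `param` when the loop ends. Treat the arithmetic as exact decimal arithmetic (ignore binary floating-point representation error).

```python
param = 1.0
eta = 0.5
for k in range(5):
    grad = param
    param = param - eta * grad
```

Let's trace through this code step by step.

Initialize: param = 1.0
Initialize: eta = 0.5
Entering loop: for k in range(5):
After iteration 1: k = 0, param = 0.5, grad = 1.0
After iteration 2: k = 1, param = 0.25, grad = 0.5
After iteration 3: k = 2, param = 0.125, grad = 0.25
After iteration 4: k = 3, param = 0.0625, grad = 0.125
After iteration 5: k = 4, param = 0.03125, grad = 0.0625
Loop ends.

Final answer: 0.03125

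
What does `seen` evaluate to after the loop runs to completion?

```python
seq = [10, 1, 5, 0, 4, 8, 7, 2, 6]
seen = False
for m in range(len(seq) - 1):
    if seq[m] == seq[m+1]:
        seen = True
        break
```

Let's trace through this code step by step.

Initialize: seq = [10, 1, 5, 0, 4, 8, 7, 2, 6]
Initialize: seen = False
Entering loop: for m in range(len(seq) - 1):
After iteration 1: m = 0, seen = False
After iteration 2: m = 1, seen = False
After iteration 3: m = 2, seen = False
After iteration 4: m = 3, seen = False
After iteration 5: m = 4, seen = False
After iteration 6: m = 5, seen = False
After iteration 7: m = 6, seen = False
After iteration 8: m = 7, seen = False
Loop ends.

Final answer: False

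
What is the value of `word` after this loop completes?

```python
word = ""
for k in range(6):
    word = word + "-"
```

Let's trace through this code step by step.

Initialize: word = ''
Entering loop: for k in range(6):
After iteration 1: k = 0, word = '-'
After iteration 2: k = 1, word = '--'
After iteration 3: k = 2, word = '---'
After iteration 4: k = 3, word = '----'
After iteration 5: k = 4, word = '-----'
After iteration 6: k = 5, word = '------'
Loop ends.

Final answer: '------'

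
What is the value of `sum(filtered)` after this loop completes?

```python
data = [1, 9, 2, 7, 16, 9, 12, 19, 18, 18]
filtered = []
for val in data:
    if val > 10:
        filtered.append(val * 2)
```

Let's trace through this code step by step.

Initialize: data = [1, 9, 2, 7, 16, 9, 12, 19, 18, 18]
Initialize: filtered = []
Entering loop: for val in data:
After iteration 1: val = 1, filtered = []
After iteration 2: val = 9, filtered = []
After iteration 3: val = 2, filtered = []
After iteration 4: val = 7, filtered = []
After iteration 5: val = 16, filtered = [32]
After iteration 6: val = 9, filtered = [32]
After iteration 7: val = 12, filtered = [32, 24]
After iteration 8: val = 19, filtered = [32, 24, 38]
After iteration 9: val = 18, filtered = [32, 24, 38, 36]
After iteration 10: val = 18, filtered = [32, 24, 38, 36, 36]
Loop ends.
sum(filtered) = 166

Final answer: 166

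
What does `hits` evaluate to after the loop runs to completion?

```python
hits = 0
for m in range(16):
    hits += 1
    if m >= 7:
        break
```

Let's trace through this code step by step.

Initialize: hits = 0
Entering loop: for m in range(16):
After iteration 1: m = 0, hits = 1
After iteration 2: m = 1, hits = 2
After iteration 3: m = 2, hits = 3
After iteration 4: m = 3, hits = 4
After iteration 5: m = 4, hits = 5
After iteration 6: m = 5, hits = 6
After iteration 7: m = 6, hits = 7
After iteration 8: m = 7, hits = 8
Loop ends.

Final answer: 8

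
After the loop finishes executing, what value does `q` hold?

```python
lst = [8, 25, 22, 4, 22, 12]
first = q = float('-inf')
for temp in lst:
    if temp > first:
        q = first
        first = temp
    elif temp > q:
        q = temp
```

Let's trace through this code step by step.

Initialize: lst = [8, 25, 22, 4, 22, 12]
Initialize: first = -inf
Initialize: q = -inf
Entering loop: for temp in lst:
After iteration 1: temp = 8, first = 8, q = -inf
After iteration 2: temp = 25, first = 25, q = 8
After iteration 3: temp = 22, first = 25, q = 22
After iteration 4: temp = 4, first = 25, q = 22
After iteration 5: temp = 22, first = 25, q = 22
After iteration 6: temp = 12, first = 25, q = 22
Loop ends.

Final answer: 22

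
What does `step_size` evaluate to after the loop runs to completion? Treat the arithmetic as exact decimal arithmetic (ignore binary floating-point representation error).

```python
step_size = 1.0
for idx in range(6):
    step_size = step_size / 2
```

Let's trace through this code step by step.

Initialize: step_size = 1.0
Entering loop: for idx in range(6):
After iteration 1: idx = 0, step_size = 0.5
After iteration 2: idx = 1, step_size = 0.25
After iteration 3: idx = 2, step_size = 0.125
After iteration 4: idx = 3, step_size = 0.0625
After iteration 5: idx = 4, step_size = 0.03125
After iteration 6: idx = 5, step_size = 0.015625
Loop ends.

Final answer: 0.015625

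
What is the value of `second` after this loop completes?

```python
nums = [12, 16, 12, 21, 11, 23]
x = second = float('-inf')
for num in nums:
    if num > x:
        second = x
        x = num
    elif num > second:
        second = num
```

Let's trace through this code step by step.

Initialize: nums = [12, 16, 12, 21, 11, 23]
Initialize: x = -inf
Initialize: second = -inf
Entering loop: for num in nums:
After iteration 1: num = 12, x = 12, second = -inf
After iteration 2: num = 16, x = 16, second = 12
After iteration 3: num = 12, x = 16, second = 12
After iteration 4: num = 21, x = 21, second = 16
After iteration 5: num = 11, x = 21, second = 16
After iteration 6: num = 23, x = 23, second = 21
Loop ends.

Final answer: 21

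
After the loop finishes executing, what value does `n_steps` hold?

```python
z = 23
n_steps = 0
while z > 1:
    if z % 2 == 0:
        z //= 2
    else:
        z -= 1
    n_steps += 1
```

Let's trace through this code step by step.

Initialize: z = 23
Initialize: n_steps = 0
Entering loop: while z > 1:
After iteration 1: z = 22, n_steps = 1
After iteration 2: z = 11, n_steps = 2
After iteration 3: z = 10, n_steps = 3
After iteration 4: z = 5, n_steps = 4
After iteration 5: z = 4, n_steps = 5
After iteration 6: z = 2, n_steps = 6
After iteration 7: z = 1, n_steps = 7
Loop ends.

Final answer: 7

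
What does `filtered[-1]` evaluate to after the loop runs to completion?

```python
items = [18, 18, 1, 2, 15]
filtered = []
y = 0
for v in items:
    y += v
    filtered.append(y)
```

Let's trace through this code step by step.

Initialize: items = [18, 18, 1, 2, 15]
Initialize: filtered = []
Initialize: y = 0
Entering loop: for v in items:
After iteration 1: v = 18, filtered = [18], y = 18
After iteration 2: v = 18, filtered = [18, 36], y = 36
After iteration 3: v = 1, filtered = [18, 36, 37], y = 37
After iteration 4: v = 2, filtered = [18, 36, 37, 39], y = 39
After iteration 5: v = 15, filtered = [18, 36, 37, 39, 54], y = 54
Loop ends.
filtered[-1] = 54

Final answer: 54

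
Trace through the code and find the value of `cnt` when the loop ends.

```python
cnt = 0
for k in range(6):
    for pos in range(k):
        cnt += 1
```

Let's trace through this code step by step.

Initialize: cnt = 0
Entering loop: for k in range(6):
After iteration 1: k = 0, cnt = 0
After iteration 2: k = 1, cnt = 1, pos = 0
After iteration 3: k = 2, cnt = 3, pos = 1
After iteration 4: k = 3, cnt = 6, pos = 2
After iteration 5: k = 4, cnt = 10, pos = 3
After iteration 6: k = 5, cnt = 15, pos = 4
Loop ends.

Final answer: 15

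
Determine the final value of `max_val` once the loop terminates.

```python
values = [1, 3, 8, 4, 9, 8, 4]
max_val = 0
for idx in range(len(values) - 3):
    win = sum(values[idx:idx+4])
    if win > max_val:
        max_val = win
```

Let's trace through this code step by step.

Initialize: values = [1, 3, 8, 4, 9, 8, 4]
Initialize: max_val = 0
Entering loop: for idx in range(len(values) - 3):
After iteration 1: idx = 0, max_val = 16, win = 16
After iteration 2: idx = 1, max_val = 24, win = 24
After iteration 3: idx = 2, max_val = 29, win = 29
After iteration 4: idx = 3, max_val = 29, win = 25
Loop ends.

Final answer: 29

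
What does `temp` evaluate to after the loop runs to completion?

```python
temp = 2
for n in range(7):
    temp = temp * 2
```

Let's trace through this code step by step.

Initialize: temp = 2
Entering loop: for n in range(7):
After iteration 1: n = 0, temp = 4
After iteration 2: n = 1, temp = 8
After iteration 3: n = 2, temp = 16
After iteration 4: n = 3, temp = 32
After iteration 5: n = 4, temp = 64
After iteration 6: n = 5, temp = 128
After iteration 7: n = 6, temp = 256
Loop ends.

Final answer: 256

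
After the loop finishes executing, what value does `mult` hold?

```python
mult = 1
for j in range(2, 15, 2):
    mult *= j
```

Let's trace through this code step by step.

Initialize: mult = 1
Entering loop: for j in range(2, 15, 2):
After iteration 1: j = 2, mult = 2
After iteration 2: j = 4, mult = 8
After iteration 3: j = 6, mult = 48
After iteration 4: j = 8, mult = 384
After iteration 5: j = 10, mult = 3840
After iteration 6: j = 12, mult = 46080
After iteration 7: j = 14, mult = 645120
Loop ends.

Final answer: 645120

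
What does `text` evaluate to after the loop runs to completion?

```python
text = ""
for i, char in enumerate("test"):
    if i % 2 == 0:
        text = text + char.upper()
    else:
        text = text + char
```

Let's trace through this code step by step.

Initialize: text = ''
Entering loop: for i, char in enumerate("test"):
After iteration 1: i = 0, char = 't', text = 'T'
After iteration 2: i = 1, char = 'e', text = 'Te'
After iteration 3: i = 2, char = 's', text = 'TeS'
After iteration 4: i = 3, char = 't', text = 'TeSt'
Loop ends.

Final answer: 'TeSt'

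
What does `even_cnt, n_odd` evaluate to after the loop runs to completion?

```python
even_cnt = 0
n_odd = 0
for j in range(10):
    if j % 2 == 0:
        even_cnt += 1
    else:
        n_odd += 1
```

Let's trace through this code step by step.

Initialize: even_cnt = 0
Initialize: n_odd = 0
Entering loop: for j in range(10):
After iteration 1: j = 0, even_cnt = 1, n_odd = 0
After iteration 2: j = 1, even_cnt = 1, n_odd = 1
After iteration 3: j = 2, even_cnt = 2, n_odd = 1
After iteration 4: j = 3, even_cnt = 2, n_odd = 2
After iteration 5: j = 4, even_cnt = 3, n_odd = 2
After iteration 6: j = 5, even_cnt = 3, n_odd = 3
After iteration 7: j = 6, even_cnt = 4, n_odd = 3
After iteration 8: j = 7, even_cnt = 4, n_odd = 4
After iteration 9: j = 8, even_cnt = 5, n_odd = 4
After iteration 10: j = 9, even_cnt = 5, n_odd = 5
Loop ends.

Final answer: 5, 5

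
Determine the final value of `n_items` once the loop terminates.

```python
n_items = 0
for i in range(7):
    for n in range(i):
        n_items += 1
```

Let's trace through this code step by step.

Initialize: n_items = 0
Entering loop: for i in range(7):
After iteration 1: i = 0, n_items = 0
After iteration 2: i = 1, n_items = 1, n = 0
After iteration 3: i = 2, n_items = 3, n = 1
After iteration 4: i = 3, n_items = 6, n = 2
After iteration 5: i = 4, n_items = 10, n = 3
After iteration 6: i = 5, n_items = 15, n = 4
After iteration 7: i = 6, n_items = 21, n = 5
Loop ends.

Final answer: 21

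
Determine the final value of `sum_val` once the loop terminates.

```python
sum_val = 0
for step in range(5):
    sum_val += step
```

Let's trace through this code step by step.

Initialize: sum_val = 0
Entering loop: for step in range(5):
After iteration 1: step = 0, sum_val = 0
After iteration 2: step = 1, sum_val = 1
After iteration 3: step = 2, sum_val = 3
After iteration 4: step = 3, sum_val = 6
After iteration 5: step = 4, sum_val = 10
Loop ends.

Final answer: 10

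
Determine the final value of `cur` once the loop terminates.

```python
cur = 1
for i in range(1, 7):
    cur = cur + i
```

Let's trace through this code step by step.

Initialize: cur = 1
Entering loop: for i in range(1, 7):
After iteration 1: i = 1, cur = 2
After iteration 2: i = 2, cur = 4
After iteration 3: i = 3, cur = 7
After iteration 4: i = 4, cur = 11
After iteration 5: i = 5, cur = 16
After iteration 6: i = 6, cur = 22
Loop ends.

Final answer: 22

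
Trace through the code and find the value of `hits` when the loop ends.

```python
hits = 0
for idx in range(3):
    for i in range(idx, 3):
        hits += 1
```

Let's trace through this code step by step.

Initialize: hits = 0
Entering loop: for idx in range(3):
After iteration 1: idx = 0, hits = 3
After iteration 2: idx = 1, hits = 5
After iteration 3: idx = 2, hits = 6
Loop ends.

Final answer: 6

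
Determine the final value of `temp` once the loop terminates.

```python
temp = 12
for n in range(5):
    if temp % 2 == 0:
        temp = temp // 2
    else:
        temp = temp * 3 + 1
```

Let's trace through this code step by step.

Initialize: temp = 12
Entering loop: for n in range(5):
After iteration 1: n = 0, temp = 6
After iteration 2: n = 1, temp = 3
After iteration 3: n = 2, temp = 10
After iteration 4: n = 3, temp = 5
After iteration 5: n = 4, temp = 16
Loop ends.

Final answer: 16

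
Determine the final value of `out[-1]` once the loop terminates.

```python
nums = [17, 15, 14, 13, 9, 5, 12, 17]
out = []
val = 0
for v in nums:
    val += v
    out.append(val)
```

Let's trace through this code step by step.

Initialize: nums = [17, 15, 14, 13, 9, 5, 12, 17]
Initialize: out = []
Initialize: val = 0
Entering loop: for v in nums:
After iteration 1: v = 17, out = [17], val = 17
After iteration 2: v = 15, out = [17, 32], val = 32
After iteration 3: v = 14, out = [17, 32, 46], val = 46
After iteration 4: v = 13, out = [17, 32, 46, 59], val = 59
After iteration 5: v = 9, out = [17, 32, 46, 59, 68], val = 68
After iteration 6: v = 5, out = [17, 32, 46, 59, 68, 73], val = 73
After iteration 7: v = 12, out = [17, 32, 46, 59, 68, 73, 85], val = 85
After iteration 8: v = 17, out = [17, 32, 46, 59, 68, 73, 85, 102], val = 102
Loop ends.
out[-1] = 102

Final answer: 102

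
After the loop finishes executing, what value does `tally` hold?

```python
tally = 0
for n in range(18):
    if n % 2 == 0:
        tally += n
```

Let's trace through this code step by step.

Initialize: tally = 0
Entering loop: for n in range(18):
After iteration 1: n = 0, tally = 0
After iteration 2: n = 1, tally = 0
After iteration 3: n = 2, tally = 2
After iteration 4: n = 3, tally = 2
After iteration 5: n = 4, tally = 6
After iteration 6: n = 5, tally = 6
After iteration 7: n = 6, tally = 12
After iteration 8: n = 7, tally = 12
After iteration 9: n = 8, tally = 20
After iteration 10: n = 9, tally = 20
After iteration 11: n = 10, tally = 30
After iteration 12: n = 11, tally = 30
After iteration 13: n = 12, tally = 42
After iteration 14: n = 13, tally = 42
After iteration 15: n = 14, tally = 56
After iteration 16: n = 15, tally = 56
After iteration 17: n = 16, tally = 72
After iteration 18: n = 17, tally = 72
Loop ends.

Final answer: 72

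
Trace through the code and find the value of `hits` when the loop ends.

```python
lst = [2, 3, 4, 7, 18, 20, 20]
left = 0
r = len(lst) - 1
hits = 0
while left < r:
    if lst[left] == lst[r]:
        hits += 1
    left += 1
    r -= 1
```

Let's trace through this code step by step.

Initialize: lst = [2, 3, 4, 7, 18, 20, 20]
Initialize: left = 0
Initialize: r = 6
Initialize: hits = 0
Entering loop: while left < r:
After iteration 1: left = 1, r = 5, hits = 0
After iteration 2: left = 2, r = 4, hits = 0
After iteration 3: left = 3, r = 3, hits = 0
Loop ends.

Final answer: 0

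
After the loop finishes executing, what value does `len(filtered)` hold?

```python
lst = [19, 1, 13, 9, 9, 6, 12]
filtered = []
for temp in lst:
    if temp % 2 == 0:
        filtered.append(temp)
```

Let's trace through this code step by step.

Initialize: lst = [19, 1, 13, 9, 9, 6, 12]
Initialize: filtered = []
Entering loop: for temp in lst:
After iteration 1: temp = 19, filtered = []
After iteration 2: temp = 1, filtered = []
After iteration 3: temp = 13, filtered = []
After iteration 4: temp = 9, filtered = []
After iteration 5: temp = 9, filtered = []
After iteration 6: temp = 6, filtered = [6]
After iteration 7: temp = 12, filtered = [6, 12]
Loop ends.
len(filtered) = 2

Final answer: 2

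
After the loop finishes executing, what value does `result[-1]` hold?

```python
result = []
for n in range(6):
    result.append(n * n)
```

Let's trace through this code step by step.

Initialize: result = []
Entering loop: for n in range(6):
After iteration 1: n = 0, result = [0]
After iteration 2: n = 1, result = [0, 1]
After iteration 3: n = 2, result = [0, 1, 4]
After iteration 4: n = 3, result = [0, 1, 4, 9]
After iteration 5: n = 4, result = [0, 1, 4, 9, 16]
After iteration 6: n = 5, result = [0, 1, 4, 9, 16, 25]
Loop ends.
result[-1] = 25

Final answer: 25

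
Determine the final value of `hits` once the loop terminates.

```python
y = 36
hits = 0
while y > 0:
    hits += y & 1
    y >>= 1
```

Let's trace through this code step by step.

Initialize: y = 36
Initialize: hits = 0
Entering loop: while y > 0:
After iteration 1: y = 18, hits = 0
After iteration 2: y = 9, hits = 0
After iteration 3: y = 4, hits = 1
After iteration 4: y = 2, hits = 1
After iteration 5: y = 1, hits = 1
After iteration 6: y = 0, hits = 2
Loop ends.

Final answer: 2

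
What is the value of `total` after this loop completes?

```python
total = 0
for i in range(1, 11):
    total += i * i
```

Let's trace through this code step by step.

Initialize: total = 0
Entering loop: for i in range(1, 11):
After iteration 1: i = 1, total = 1
After iteration 2: i = 2, total = 5
After iteration 3: i = 3, total = 14
After iteration 4: i = 4, total = 30
After iteration 5: i = 5, total = 55
After iteration 6: i = 6, total = 91
After iteration 7: i = 7, total = 140
After iteration 8: i = 8, total = 204
After iteration 9: i = 9, total = 285
After iteration 10: i = 10, total = 385
Loop ends.

Final answer: 385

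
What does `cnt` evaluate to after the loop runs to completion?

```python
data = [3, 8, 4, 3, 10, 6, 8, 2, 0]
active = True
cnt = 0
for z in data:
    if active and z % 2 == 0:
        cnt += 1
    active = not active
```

Let's trace through this code step by step.

Initialize: data = [3, 8, 4, 3, 10, 6, 8, 2, 0]
Initialize: active = True
Initialize: cnt = 0
Entering loop: for z in data:
After iteration 1: z = 3, active = False, cnt = 0
After iteration 2: z = 8, active = True, cnt = 0
After iteration 3: z = 4, active = False, cnt = 1
After iteration 4: z = 3, active = True, cnt = 1
After iteration 5: z = 10, active = False, cnt = 2
After iteration 6: z = 6, active = True, cnt = 2
After iteration 7: z = 8, active = False, cnt = 3
After iteration 8: z = 2, active = True, cnt = 3
After iteration 9: z = 0, active = False, cnt = 4
Loop ends.

Final answer: 4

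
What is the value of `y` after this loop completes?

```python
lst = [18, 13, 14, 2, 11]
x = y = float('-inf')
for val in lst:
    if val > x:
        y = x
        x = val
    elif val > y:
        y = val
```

Let's trace through this code step by step.

Initialize: lst = [18, 13, 14, 2, 11]
Initialize: x = -inf
Initialize: y = -inf
Entering loop: for val in lst:
After iteration 1: val = 18, x = 18, y = -inf
After iteration 2: val = 13, x = 18, y = 13
After iteration 3: val = 14, x = 18, y = 14
After iteration 4: val = 2, x = 18, y = 14
After iteration 5: val = 11, x = 18, y = 14
Loop ends.

Final answer: 14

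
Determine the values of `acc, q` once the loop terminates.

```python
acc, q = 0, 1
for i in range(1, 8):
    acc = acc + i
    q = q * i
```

Let's trace through this code step by step.

Initialize: acc = 0
Initialize: q = 1
Entering loop: for i in range(1, 8):
After iteration 1: i = 1, acc = 1, q = 1
After iteration 2: i = 2, acc = 3, q = 2
After iteration 3: i = 3, acc = 6, q = 6
After iteration 4: i = 4, acc = 10, q = 24
After iteration 5: i = 5, acc = 15, q = 120
After iteration 6: i = 6, acc = 21, q = 720
After iteration 7: i = 7, acc = 28, q = 5040
Loop ends.

Final answer: 28, 5040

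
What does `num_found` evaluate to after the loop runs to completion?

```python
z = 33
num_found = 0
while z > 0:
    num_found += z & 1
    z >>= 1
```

Let's trace through this code step by step.

Initialize: z = 33
Initialize: num_found = 0
Entering loop: while z > 0:
After iteration 1: z = 16, num_found = 1
After iteration 2: z = 8, num_found = 1
After iteration 3: z = 4, num_found = 1
After iteration 4: z = 2, num_found = 1
After iteration 5: z = 1, num_found = 1
After iteration 6: z = 0, num_found = 2
Loop ends.

Final answer: 2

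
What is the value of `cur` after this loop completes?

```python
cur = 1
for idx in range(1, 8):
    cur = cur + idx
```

Let's trace through this code step by step.

Initialize: cur = 1
Entering loop: for idx in range(1, 8):
After iteration 1: idx = 1, cur = 2
After iteration 2: idx = 2, cur = 4
After iteration 3: idx = 3, cur = 7
After iteration 4: idx = 4, cur = 11
After iteration 5: idx = 5, cur = 16
After iteration 6: idx = 6, cur = 22
After iteration 7: idx = 7, cur = 29
Loop ends.

Final answer: 29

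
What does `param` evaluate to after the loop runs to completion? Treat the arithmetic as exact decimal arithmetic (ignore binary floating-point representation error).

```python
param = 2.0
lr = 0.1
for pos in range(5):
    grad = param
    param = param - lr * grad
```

Let's trace through this code step by step.

Initialize: param = 2.0
Initialize: lr = 0.1
Entering loop: for pos in range(5):
After iteration 1: pos = 0, param = 1.8, grad = 2.0
After iteration 2: pos = 1, param = 1.62, grad = 1.8
After iteration 3: pos = 2, param = 1.458, grad = 1.62
After iteration 4: pos = 3, param = 1.3122, grad = 1.458
After iteration 5: pos = 4, param = 1.18098, grad = 1.3122
Loop ends.

Final answer: 1.18098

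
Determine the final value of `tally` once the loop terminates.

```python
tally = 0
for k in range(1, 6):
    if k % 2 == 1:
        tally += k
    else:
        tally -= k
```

Let's trace through this code step by step.

Initialize: tally = 0
Entering loop: for k in range(1, 6):
After iteration 1: k = 1, tally = 1
After iteration 2: k = 2, tally = -1
After iteration 3: k = 3, tally = 2
After iteration 4: k = 4, tally = -2
After iteration 5: k = 5, tally = 3
Loop ends.

Final answer: 3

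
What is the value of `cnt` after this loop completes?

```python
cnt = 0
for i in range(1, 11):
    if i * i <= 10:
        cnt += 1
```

Let's trace through this code step by step.

Initialize: cnt = 0
Entering loop: for i in range(1, 11):
After iteration 1: i = 1, cnt = 1
After iteration 2: i = 2, cnt = 2
After iteration 3: i = 3, cnt = 3
After iteration 4: i = 4, cnt = 3
After iteration 5: i = 5, cnt = 3
After iteration 6: i = 6, cnt = 3
After iteration 7: i = 7, cnt = 3
After iteration 8: i = 8, cnt = 3
After iteration 9: i = 9, cnt = 3
After iteration 10: i = 10, cnt = 3
Loop ends.

Final answer: 3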